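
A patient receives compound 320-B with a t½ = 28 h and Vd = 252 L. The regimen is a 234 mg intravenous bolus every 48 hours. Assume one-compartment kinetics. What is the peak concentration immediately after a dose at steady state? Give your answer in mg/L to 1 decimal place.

τ/t½ = 48/28 ≈ 1.7143, so fraction remaining f = (1/2)^(48/28) ≈ 0.3048.
At steady state, accumulation factor R = 1/(1 − e^(−kτ)) ≈ 1.4384.
Single-dose peak C₀ = D/Vd = 234/252 ≈ 0.929 mg/L.
Steady-state peak Cmax,ss = C₀·R ≈ 0.929 × 1.4384 ≈ 1.336 mg/L.

1.3 mg/L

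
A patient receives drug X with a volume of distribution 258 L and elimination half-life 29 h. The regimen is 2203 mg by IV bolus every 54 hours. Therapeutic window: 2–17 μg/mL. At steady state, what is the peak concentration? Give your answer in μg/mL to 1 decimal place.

τ/t½ = 54/29 ≈ 1.8621, so fraction remaining f = (1/2)^(54/29) ≈ 0.2751.
Accumulation ratio R = 1/(1 − f) ≈ 1/0.7249 ≈ 1.3795.
Single-dose peak C₀ = D/Vd = 2203/258 ≈ 8.539 μg/mL.
Cmax,ss = C₀/(1 − f) ≈ 8.539/0.7249 ≈ 11.780 μg/mL.
Peak 11.8 μg/mL vs MTC 17 μg/mL: below toxic threshold.

11.8 μg/mL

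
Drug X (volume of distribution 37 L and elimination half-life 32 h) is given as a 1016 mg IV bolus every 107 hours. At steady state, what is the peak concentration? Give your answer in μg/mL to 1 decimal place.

τ/t½ = 107/32 ≈ 3.3438, so fraction remaining f = (1/2)^(107/32) ≈ 0.0985.
At steady state, accumulation factor R = 1/(1 − e^(−kτ)) ≈ 1.1093.
Each bolus raises the concentration by D/Vd = 1016/37 ≈ 27.459 μg/mL.
Steady-state peak Cmax,ss = C₀·R ≈ 27.459 × 1.1093 ≈ 30.460 μg/mL.

30.5 μg/mL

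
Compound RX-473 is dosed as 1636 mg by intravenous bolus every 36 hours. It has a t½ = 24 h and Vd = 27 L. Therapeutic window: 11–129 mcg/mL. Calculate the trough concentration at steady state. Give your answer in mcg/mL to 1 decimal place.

33.1 mcg/mL

τ/t½ = 36/24 ≈ 1.5, so fraction remaining f = (1/2)^(36/24) ≈ 0.3536.
Accumulation ratio R = 1/(1 − f) ≈ 1/0.6464 ≈ 1.5470.
Each bolus raises the concentration by D/Vd = 1636/27 ≈ 60.593 mcg/mL.
Cmax,ss = C₀/(1 − f) ≈ 60.593/0.6464 ≈ 93.739 mcg/mL.
One interval later, Cmin,ss = Cmax,ss·e^(−kτ) ≈ 93.739 × 0.3536 ≈ 33.146 mcg/mL.
Trough 33.1 mcg/mL vs MEC 11 mcg/mL: adequate.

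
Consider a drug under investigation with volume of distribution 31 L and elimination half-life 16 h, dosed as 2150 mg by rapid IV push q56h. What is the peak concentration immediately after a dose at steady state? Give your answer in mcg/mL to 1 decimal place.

76.1 mcg/mL

k = ln2/t½ = ln2/16 ≈ 0.043322 h⁻¹; fraction remaining f = e^(−kτ) = e^(−0.043322×56) ≈ 0.0884.
At steady state, accumulation factor R = 1/(1 − e^(−kτ)) ≈ 1.0970.
Each bolus raises the concentration by D/Vd = 2150/31 ≈ 69.355 mcg/mL.
Steady-state peak Cmax,ss = C₀·R ≈ 69.355 × 1.0970 ≈ 76.082 mcg/mL.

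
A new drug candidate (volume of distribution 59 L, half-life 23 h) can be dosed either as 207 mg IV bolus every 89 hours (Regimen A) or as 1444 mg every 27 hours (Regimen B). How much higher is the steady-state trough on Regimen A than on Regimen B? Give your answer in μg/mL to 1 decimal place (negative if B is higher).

-19.2 μg/mL

Regimen A: f = (1/2)^(89/23) ≈ 0.0684; Cmin,ss = (207/59)·f/(1−f) ≈ 0.258 μg/mL.
Regimen B: f = (1/2)^(27/23) ≈ 0.4432; Cmin,ss = (1444/59)·f/(1−f) ≈ 19.481 μg/mL.
Difference ≈ 0.258 − 19.481 ≈ -19.223 μg/mL.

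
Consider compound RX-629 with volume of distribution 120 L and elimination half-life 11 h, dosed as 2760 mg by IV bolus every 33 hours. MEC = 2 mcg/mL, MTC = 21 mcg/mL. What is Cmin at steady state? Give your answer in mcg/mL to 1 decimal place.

τ = 33 h = 3 half-lives, so f = (1/2)^3 = 0.125.
At steady state, R = 1/(1 − 0.125) = 8/7.
Single-dose peak C₀ = D/Vd = 2760/120 = 23 mcg/mL.
Steady-state peak Cmax,ss = C₀·R = 23 × 8/7 ≈ 26.286 mcg/mL.
Steady-state trough Cmin,ss = Cmax,ss·f ≈ 26.286 × 0.125 ≈ 3.286 mcg/mL.
Trough 3.3 mcg/mL vs MEC 2 mcg/mL: adequate.

3.3 mcg/mL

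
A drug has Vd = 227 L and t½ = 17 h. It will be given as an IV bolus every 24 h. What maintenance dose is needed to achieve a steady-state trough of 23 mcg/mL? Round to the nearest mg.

8670 mg

τ/t½ = 24/17 ≈ 1.4118, so f = (1/2)^(24/17) ≈ 0.375852.
Cmin,ss = (D/Vd)·f/(1−f), so D = Cmin,ss·Vd·(1−f)/f.
D = 23 × 227 × (1−f)/f ≈ 23 × 227 × 1.66062 ≈ 8670.10 mg.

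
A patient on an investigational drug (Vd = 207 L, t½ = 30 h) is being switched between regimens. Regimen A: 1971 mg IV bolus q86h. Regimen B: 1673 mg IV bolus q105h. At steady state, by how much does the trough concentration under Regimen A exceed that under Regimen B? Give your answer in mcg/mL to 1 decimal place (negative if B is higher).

Regimen A: f = (1/2)^(86/30) ≈ 0.1371; Cmin,ss = (1971/207)·f/(1−f) ≈ 1.513 mcg/mL.
Regimen B: f = (1/2)^(105/30) ≈ 0.0884; Cmin,ss = (1673/207)·f/(1−f) ≈ 0.784 mcg/mL.
Difference ≈ 1.513 − 0.784 ≈ 0.729 mcg/mL.

0.7 mcg/mL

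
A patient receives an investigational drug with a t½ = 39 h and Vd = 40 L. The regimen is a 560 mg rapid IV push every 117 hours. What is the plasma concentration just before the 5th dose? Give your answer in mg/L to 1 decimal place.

f = (1/2)^(τ/t½) = (1/2)^(117/39) ≈ 0.1250.
C₀ = D/Vd = 560/40 ≈ 14.000 mg/L.
Before the 5th dose, 4 doses have been given. Superposition: Cmin = C₀·(f + f² + … + f^4).
≈ 14.000 × (0.1250 + 0.0156 + 0.0020 + 0.0002) ≈ 14.000 × 0.1428 ≈ 1.999 mg/L.

2.0 mg/L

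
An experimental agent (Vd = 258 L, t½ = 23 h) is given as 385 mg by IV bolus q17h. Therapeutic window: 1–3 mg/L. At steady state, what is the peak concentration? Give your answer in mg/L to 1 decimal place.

τ/t½ = 17/23 ≈ 0.73913, so fraction remaining f = (1/2)^(17/23) ≈ 0.5991.
At steady state, accumulation factor R = 1/(1 − e^(−kτ)) ≈ 2.4944.
Single-dose peak C₀ = D/Vd = 385/258 ≈ 1.492 mg/L.
Steady-state peak Cmax,ss = C₀·R ≈ 1.492 × 2.4944 ≈ 3.722 mg/L.
Peak 3.7 mg/L vs MTC 3 mg/L: exceeds toxic threshold.

3.7 mg/L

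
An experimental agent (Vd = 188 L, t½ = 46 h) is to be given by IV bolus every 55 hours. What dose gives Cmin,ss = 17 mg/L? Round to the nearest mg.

4124 mg

τ/t½ = 55/46 ≈ 1.1957, so f = (1/2)^(55/46) ≈ 0.436589.
Cmin,ss = (D/Vd)·f/(1−f), so D = Cmin,ss·Vd·(1−f)/f.
D = 17 × 188 × (1−f)/f ≈ 17 × 188 × 1.29048 ≈ 4124.37 mg.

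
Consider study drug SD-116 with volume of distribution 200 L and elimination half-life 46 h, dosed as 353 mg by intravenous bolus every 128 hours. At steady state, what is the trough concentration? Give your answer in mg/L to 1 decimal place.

0.3 mg/L

k = ln2/t½ = ln2/46 ≈ 0.015068 h⁻¹; fraction remaining f = e^(−kτ) = e^(−0.015068×128) ≈ 0.1453.
At steady state, accumulation factor R = 1/(1 − e^(−kτ)) ≈ 1.1700.
Each bolus raises the concentration by D/Vd = 353/200 ≈ 1.765 mg/L.
Cmax,ss = C₀/(1 − f) ≈ 1.765/0.8547 ≈ 2.065 mg/L.
Steady-state trough Cmin,ss = Cmax,ss·f ≈ 2.065 × 0.1453 ≈ 0.300 mg/L.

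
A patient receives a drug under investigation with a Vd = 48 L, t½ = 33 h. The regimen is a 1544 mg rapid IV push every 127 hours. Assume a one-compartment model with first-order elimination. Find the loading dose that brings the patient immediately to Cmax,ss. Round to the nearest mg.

f = (1/2)^(127/33) ≈ 0.069421; accumulation ratio R = 1/(1−f) ≈ 1.07460.
Loading dose to hit Cmax,ss on first dose: D_load = D_maint·R ≈ 1544 × 1.07460 ≈ 1659.18 mg.

1659 mg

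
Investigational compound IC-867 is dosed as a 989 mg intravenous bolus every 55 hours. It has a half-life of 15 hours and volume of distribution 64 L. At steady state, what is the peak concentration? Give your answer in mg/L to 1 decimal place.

16.8 mg/L

k = ln2/t½ = ln2/15 ≈ 0.046210 h⁻¹; fraction remaining f = e^(−kτ) = e^(−0.046210×55) ≈ 0.0787.
At steady state, accumulation factor R = 1/(1 − e^(−kτ)) ≈ 1.0854.
Each bolus raises the concentration by D/Vd = 989/64 ≈ 15.453 mg/L.
Cmax,ss = C₀/(1 − f) ≈ 15.453/0.9213 ≈ 16.773 mg/L.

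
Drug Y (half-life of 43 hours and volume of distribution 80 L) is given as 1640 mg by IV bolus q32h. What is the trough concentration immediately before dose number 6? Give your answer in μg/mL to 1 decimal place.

28.1 μg/mL

f = (1/2)^(τ/t½) = (1/2)^(32/43) ≈ 0.5970.
C₀ = D/Vd = 1640/80 ≈ 20.500 μg/mL.
Before the 6th dose, 5 doses have been given. Superposition: Cmin = C₀·(f + f² + … + f^5).
≈ 20.500 × (0.5970 + 0.3564 + 0.2128 + 0.1270 + 0.0758) ≈ 20.500 × 1.3690 ≈ 28.064 μg/mL.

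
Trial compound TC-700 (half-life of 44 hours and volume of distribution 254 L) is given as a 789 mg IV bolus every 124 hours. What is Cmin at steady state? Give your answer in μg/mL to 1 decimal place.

0.5 μg/mL

Over one 124-h interval, 124/44 ≈ 2.8182 half-lives elapse, leaving f ≈ 0.1418 of each dose.
Single-dose peak C₀ = D/Vd = 789/254 ≈ 3.106 μg/mL.
Steady-state trough Cmin,ss = C₀·f/(1−f) ≈ 3.106 × 0.1418/0.8582 ≈ 0.513 μg/mL.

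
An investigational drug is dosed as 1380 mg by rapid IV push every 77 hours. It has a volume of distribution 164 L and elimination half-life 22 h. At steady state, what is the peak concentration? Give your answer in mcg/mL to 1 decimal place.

9.2 mcg/mL

Over one 77-h interval, 77/22 ≈ 3.5 half-lives elapse, leaving f ≈ 0.0884 of each dose.
Accumulation ratio R = 1/(1 − f) ≈ 1/0.9116 ≈ 1.0970.
Single-dose peak C₀ = D/Vd = 1380/164 ≈ 8.415 mcg/mL.
Cmax,ss = C₀/(1 − f) ≈ 8.415/0.9116 ≈ 9.231 mcg/mL.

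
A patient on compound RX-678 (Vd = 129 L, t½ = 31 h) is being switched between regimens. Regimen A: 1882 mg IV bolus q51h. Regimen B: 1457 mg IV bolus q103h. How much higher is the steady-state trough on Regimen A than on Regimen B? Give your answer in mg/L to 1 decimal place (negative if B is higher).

5.6 mg/L

Regimen A: f = (1/2)^(51/31) ≈ 0.3197; Cmin,ss = (1882/129)·f/(1−f) ≈ 6.856 mg/L.
Regimen B: f = (1/2)^(103/31) ≈ 0.1000; Cmin,ss = (1457/129)·f/(1−f) ≈ 1.255 mg/L.
Difference ≈ 6.856 − 1.255 ≈ 5.601 mg/L.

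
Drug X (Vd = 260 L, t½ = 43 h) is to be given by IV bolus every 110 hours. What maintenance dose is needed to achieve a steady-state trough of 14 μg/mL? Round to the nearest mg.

τ/t½ = 110/43 ≈ 2.5581, so f = (1/2)^(110/43) ≈ 0.169794.
Cmin,ss = (D/Vd)·f/(1−f), so D = Cmin,ss·Vd·(1−f)/f.
D = 14 × 260 × (1−f)/f ≈ 14 × 260 × 4.88949 ≈ 17797.74 mg.

17798 mg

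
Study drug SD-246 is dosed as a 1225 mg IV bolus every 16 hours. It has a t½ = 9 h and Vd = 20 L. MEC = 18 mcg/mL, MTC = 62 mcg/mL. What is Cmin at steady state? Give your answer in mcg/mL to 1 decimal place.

τ/t½ = 16/9 ≈ 1.7778, so fraction remaining f = (1/2)^(16/9) ≈ 0.2916.
Each bolus raises the concentration by D/Vd = 1225/20 ≈ 61.250 mcg/mL.
Steady-state trough Cmin,ss = C₀·f/(1−f) ≈ 61.250 × 0.2916/0.7084 ≈ 25.212 mcg/mL.
Trough 25.2 mcg/mL vs MEC 18 mcg/mL: adequate.

25.2 mcg/mL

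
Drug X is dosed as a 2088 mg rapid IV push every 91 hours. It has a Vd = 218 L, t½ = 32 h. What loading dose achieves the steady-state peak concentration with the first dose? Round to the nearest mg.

2426 mg

f = (1/2)^(91/32) ≈ 0.139298; accumulation ratio R = 1/(1−f) ≈ 1.16184.
Loading dose to hit Cmax,ss on first dose: D_load = D_maint·R ≈ 2088 × 1.16184 ≈ 2425.92 mg.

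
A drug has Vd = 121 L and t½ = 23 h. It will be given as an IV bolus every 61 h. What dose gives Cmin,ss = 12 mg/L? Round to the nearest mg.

7675 mg

τ/t½ = 61/23 ≈ 2.6522, so f = (1/2)^(61/23) ≈ 0.159080.
Cmin,ss = (D/Vd)·f/(1−f), so D = Cmin,ss·Vd·(1−f)/f.
D = 12 × 121 × (1−f)/f ≈ 12 × 121 × 5.28615 ≈ 7675.49 mg.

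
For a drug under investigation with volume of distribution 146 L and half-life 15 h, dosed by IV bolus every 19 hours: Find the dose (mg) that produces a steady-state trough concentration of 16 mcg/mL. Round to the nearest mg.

3285 mg

τ/t½ = 19/15 ≈ 1.2667, so f = (1/2)^(19/15) ≈ 0.415619.
Cmin,ss = (D/Vd)·f/(1−f), so D = Cmin,ss·Vd·(1−f)/f.
D = 16 × 146 × (1−f)/f ≈ 16 × 146 × 1.40605 ≈ 3284.53 mg.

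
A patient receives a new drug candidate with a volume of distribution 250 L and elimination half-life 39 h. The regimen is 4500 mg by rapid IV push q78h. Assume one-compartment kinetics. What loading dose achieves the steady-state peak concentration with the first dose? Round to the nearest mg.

f = (1/2)^(78/39) ≈ 0.250000; accumulation ratio R = 1/(1−f) ≈ 1.33333.
Loading dose to hit Cmax,ss on first dose: D_load = D_maint·R ≈ 4500 × 1.33333 ≈ 5999.98 mg.

6000 mg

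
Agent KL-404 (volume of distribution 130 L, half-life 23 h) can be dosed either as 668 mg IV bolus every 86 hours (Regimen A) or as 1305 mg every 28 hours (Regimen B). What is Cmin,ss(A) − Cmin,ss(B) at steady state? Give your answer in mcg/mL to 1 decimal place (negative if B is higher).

Regimen A: f = (1/2)^(86/23) ≈ 0.0749; Cmin,ss = (668/130)·f/(1−f) ≈ 0.416 mcg/mL.
Regimen B: f = (1/2)^(28/23) ≈ 0.4301; Cmin,ss = (1305/130)·f/(1−f) ≈ 7.576 mcg/mL.
Difference ≈ 0.416 − 7.576 ≈ -7.160 mcg/mL.

-7.2 mcg/mL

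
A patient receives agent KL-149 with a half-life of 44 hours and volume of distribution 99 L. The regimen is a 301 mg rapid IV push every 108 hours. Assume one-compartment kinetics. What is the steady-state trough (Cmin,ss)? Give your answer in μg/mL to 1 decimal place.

Over one 108-h interval, 108/44 ≈ 2.4545 half-lives elapse, leaving f ≈ 0.1824 of each dose.
Each bolus raises the concentration by D/Vd = 301/99 ≈ 3.040 μg/mL.
Steady-state trough Cmin,ss = C₀·f/(1−f) ≈ 3.040 × 0.1824/0.8176 ≈ 0.678 μg/mL.

0.7 μg/mL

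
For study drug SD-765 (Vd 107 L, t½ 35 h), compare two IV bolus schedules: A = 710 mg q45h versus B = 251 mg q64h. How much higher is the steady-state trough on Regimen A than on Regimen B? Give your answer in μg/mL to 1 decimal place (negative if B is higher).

3.7 μg/mL

Regimen A: f = (1/2)^(45/35) ≈ 0.4102; Cmin,ss = (710/107)·f/(1−f) ≈ 4.615 μg/mL.
Regimen B: f = (1/2)^(64/35) ≈ 0.2815; Cmin,ss = (251/107)·f/(1−f) ≈ 0.919 μg/mL.
Difference ≈ 4.615 − 0.919 ≈ 3.696 μg/mL.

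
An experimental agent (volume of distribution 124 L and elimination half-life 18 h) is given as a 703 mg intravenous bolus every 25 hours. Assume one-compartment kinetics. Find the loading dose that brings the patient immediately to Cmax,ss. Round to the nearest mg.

f = (1/2)^(25/18) ≈ 0.381859; accumulation ratio R = 1/(1−f) ≈ 1.61775.
Loading dose to hit Cmax,ss on first dose: D_load = D_maint·R ≈ 703 × 1.61775 ≈ 1137.28 mg.

1137 mg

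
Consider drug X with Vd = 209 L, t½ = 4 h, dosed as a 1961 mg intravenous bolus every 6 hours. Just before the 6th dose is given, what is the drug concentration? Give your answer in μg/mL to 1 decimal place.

5.1 μg/mL

f = (1/2)^(τ/t½) = (1/2)^(6/4) ≈ 0.3536.
C₀ = D/Vd = 1961/209 ≈ 9.383 μg/mL.
Before the 6th dose, 5 doses have been given. Superposition: Cmin = C₀·(f + f² + … + f^5).
≈ 9.383 × (0.3536 + 0.1250 + 0.0442 + 0.0156 + 0.0055) ≈ 9.383 × 0.5439 ≈ 5.103 μg/mL.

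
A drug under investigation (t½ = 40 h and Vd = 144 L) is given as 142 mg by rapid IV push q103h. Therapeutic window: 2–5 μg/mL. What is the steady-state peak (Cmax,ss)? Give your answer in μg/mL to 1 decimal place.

1.2 μg/mL

k = ln2/t½ = ln2/40 ≈ 0.017329 h⁻¹; fraction remaining f = e^(−kτ) = e^(−0.017329×103) ≈ 0.1678.
Accumulation ratio R = 1/(1 − f) ≈ 1/0.8322 ≈ 1.2016.
Each bolus raises the concentration by D/Vd = 142/144 ≈ 0.986 μg/mL.
Steady-state peak Cmax,ss = C₀·R ≈ 0.986 × 1.2016 ≈ 1.185 μg/mL.
Peak 1.2 μg/mL vs MTC 5 μg/mL: below toxic threshold.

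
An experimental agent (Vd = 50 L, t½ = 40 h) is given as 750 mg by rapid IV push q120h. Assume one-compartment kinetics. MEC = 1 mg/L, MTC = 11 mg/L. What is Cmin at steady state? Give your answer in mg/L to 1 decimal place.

2.1 mg/L

The dosing interval is 3 half-lives, so f = 2^(−3) = 0.125.
Accumulation ratio R = 1/(1 − f) = 1/0.875 = 8/7.
Single-dose peak C₀ = D/Vd = 750/50 = 15 mg/L.
Steady-state peak Cmax,ss = C₀·R = 15 × 8/7 ≈ 17.143 mg/L.
Steady-state trough Cmin,ss = Cmax,ss·f ≈ 17.143 × 0.125 ≈ 2.143 mg/L.
Trough 2.1 mg/L vs MEC 1 mg/L: adequate.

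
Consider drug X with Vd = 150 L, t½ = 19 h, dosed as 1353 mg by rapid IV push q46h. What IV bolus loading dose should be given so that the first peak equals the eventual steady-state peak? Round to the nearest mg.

f = (1/2)^(46/19) ≈ 0.186720; accumulation ratio R = 1/(1−f) ≈ 1.22959.
Loading dose to hit Cmax,ss on first dose: D_load = D_maint·R ≈ 1353 × 1.22959 ≈ 1663.64 mg.

1664 mg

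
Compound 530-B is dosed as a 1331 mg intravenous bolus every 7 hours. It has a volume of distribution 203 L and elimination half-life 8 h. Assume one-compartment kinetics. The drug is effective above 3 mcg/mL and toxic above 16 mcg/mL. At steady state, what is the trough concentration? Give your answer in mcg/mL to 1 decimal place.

7.9 mcg/mL

k = ln2/t½ = ln2/8 ≈ 0.086643 h⁻¹; fraction remaining f = e^(−kτ) = e^(−0.086643×7) ≈ 0.5453.
Single-dose peak C₀ = D/Vd = 1331/203 ≈ 6.557 mcg/mL.
Steady-state trough Cmin,ss = C₀·f/(1−f) ≈ 6.557 × 0.5453/0.4547 ≈ 7.863 mcg/mL.
Trough 7.9 mcg/mL vs MEC 3 mcg/mL: adequate.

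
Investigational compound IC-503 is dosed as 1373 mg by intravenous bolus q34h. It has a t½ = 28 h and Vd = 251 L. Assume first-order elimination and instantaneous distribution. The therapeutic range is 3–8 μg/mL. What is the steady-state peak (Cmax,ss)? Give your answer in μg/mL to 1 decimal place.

τ/t½ = 34/28 ≈ 1.2143, so fraction remaining f = (1/2)^(34/28) ≈ 0.4310.
At steady state, accumulation factor R = 1/(1 − e^(−kτ)) ≈ 1.7575.
Each bolus raises the concentration by D/Vd = 1373/251 ≈ 5.470 μg/mL.
Cmax,ss = C₀/(1 − f) ≈ 5.470/0.5690 ≈ 9.613 μg/mL.
Peak 9.6 μg/mL vs MTC 8 μg/mL: exceeds toxic threshold.

9.6 μg/mL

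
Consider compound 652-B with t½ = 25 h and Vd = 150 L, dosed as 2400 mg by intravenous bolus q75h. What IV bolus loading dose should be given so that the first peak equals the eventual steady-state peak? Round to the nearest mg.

2743 mg

f = (1/2)^(75/25) ≈ 0.125000; accumulation ratio R = 1/(1−f) ≈ 1.14286.
Loading dose to hit Cmax,ss on first dose: D_load = D_maint·R ≈ 2400 × 1.14286 ≈ 2742.86 mg.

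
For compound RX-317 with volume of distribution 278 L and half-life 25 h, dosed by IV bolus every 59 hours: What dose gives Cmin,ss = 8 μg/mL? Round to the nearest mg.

τ/t½ = 59/25 ≈ 2.36, so f = (1/2)^(59/25) ≈ 0.194791.
Cmin,ss = (D/Vd)·f/(1−f), so D = Cmin,ss·Vd·(1−f)/f.
D = 8 × 278 × (1−f)/f ≈ 8 × 278 × 4.13371 ≈ 9193.37 mg.

9193 mg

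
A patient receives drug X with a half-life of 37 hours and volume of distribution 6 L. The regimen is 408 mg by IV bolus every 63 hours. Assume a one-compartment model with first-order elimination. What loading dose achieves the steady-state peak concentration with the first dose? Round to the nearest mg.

f = (1/2)^(63/37) ≈ 0.307210; accumulation ratio R = 1/(1−f) ≈ 1.44344.
Loading dose to hit Cmax,ss on first dose: D_load = D_maint·R ≈ 408 × 1.44344 ≈ 588.92 mg.

589 mg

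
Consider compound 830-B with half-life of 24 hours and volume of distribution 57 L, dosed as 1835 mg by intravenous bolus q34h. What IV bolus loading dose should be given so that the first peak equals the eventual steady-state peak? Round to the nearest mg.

2934 mg

f = (1/2)^(34/24) ≈ 0.374577; accumulation ratio R = 1/(1−f) ≈ 1.59892.
Loading dose to hit Cmax,ss on first dose: D_load = D_maint·R ≈ 1835 × 1.59892 ≈ 2934.02 mg.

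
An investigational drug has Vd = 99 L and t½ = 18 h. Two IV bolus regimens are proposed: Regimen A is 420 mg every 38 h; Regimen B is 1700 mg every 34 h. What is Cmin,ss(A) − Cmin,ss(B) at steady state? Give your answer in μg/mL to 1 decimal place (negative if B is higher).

-5.1 μg/mL

Regimen A: f = (1/2)^(38/18) ≈ 0.2315; Cmin,ss = (420/99)·f/(1−f) ≈ 1.278 μg/mL.
Regimen B: f = (1/2)^(34/18) ≈ 0.2700; Cmin,ss = (1700/99)·f/(1−f) ≈ 6.351 μg/mL.
Difference ≈ 1.278 − 6.351 ≈ -5.073 μg/mL.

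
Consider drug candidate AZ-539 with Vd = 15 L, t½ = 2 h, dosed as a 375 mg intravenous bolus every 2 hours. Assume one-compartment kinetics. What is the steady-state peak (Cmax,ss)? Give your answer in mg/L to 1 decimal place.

50.0 mg/L

τ = 2 h = 1 half-life, so f = (1/2)^1 = 0.5.
At steady state, R = 1/(1 − 0.5) = 2/1.
Single-dose peak C₀ = D/Vd = 375/15 = 25 mg/L.
Steady-state peak Cmax,ss = C₀·R = 25 × 2/1 ≈ 50.000 mg/L.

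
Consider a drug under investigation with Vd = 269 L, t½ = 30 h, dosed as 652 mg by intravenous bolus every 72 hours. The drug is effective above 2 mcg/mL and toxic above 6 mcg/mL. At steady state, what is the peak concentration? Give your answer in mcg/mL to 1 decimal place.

τ/t½ = 72/30 ≈ 2.4, so fraction remaining f = (1/2)^(72/30) ≈ 0.1895.
Accumulation ratio R = 1/(1 − f) ≈ 1/0.8105 ≈ 1.2338.
Each bolus raises the concentration by D/Vd = 652/269 ≈ 2.424 mcg/mL.
Steady-state peak Cmax,ss = C₀·R ≈ 2.424 × 1.2338 ≈ 2.991 mcg/mL.
Peak 3.0 mcg/mL vs MTC 6 mcg/mL: below toxic threshold.

3.0 mcg/mL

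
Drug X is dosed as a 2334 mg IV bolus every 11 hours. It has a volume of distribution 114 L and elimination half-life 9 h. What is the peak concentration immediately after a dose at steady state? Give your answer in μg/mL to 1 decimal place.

Over one 11-h interval, 11/9 ≈ 1.2222 half-lives elapse, leaving f ≈ 0.4286 of each dose.
At steady state, accumulation factor R = 1/(1 − e^(−kτ)) ≈ 1.7501.
Single-dose peak C₀ = D/Vd = 2334/114 ≈ 20.474 μg/mL.
Steady-state peak Cmax,ss = C₀·R ≈ 20.474 × 1.7501 ≈ 35.832 μg/mL.

35.8 μg/mL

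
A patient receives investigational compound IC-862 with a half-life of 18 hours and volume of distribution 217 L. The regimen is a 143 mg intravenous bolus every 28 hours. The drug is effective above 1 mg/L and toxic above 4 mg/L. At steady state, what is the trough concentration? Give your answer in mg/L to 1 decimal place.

k = ln2/t½ = ln2/18 ≈ 0.038508 h⁻¹; fraction remaining f = e^(−kτ) = e^(−0.038508×28) ≈ 0.3402.
Accumulation ratio R = 1/(1 − f) ≈ 1/0.6598 ≈ 1.5156.
Single-dose peak C₀ = D/Vd = 143/217 ≈ 0.659 mg/L.
Cmax,ss = C₀/(1 − f) ≈ 0.659/0.6598 ≈ 0.999 mg/L.
One interval later, Cmin,ss = Cmax,ss·e^(−kτ) ≈ 0.999 × 0.3402 ≈ 0.340 mg/L.
Trough 0.3 mg/L vs MEC 1 mg/L: subtherapeutic.

0.3 mg/L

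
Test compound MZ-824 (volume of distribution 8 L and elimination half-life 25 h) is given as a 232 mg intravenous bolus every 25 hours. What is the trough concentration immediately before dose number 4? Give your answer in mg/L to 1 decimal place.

f = (1/2)^(τ/t½) = (1/2)^(25/25) ≈ 0.5000.
C₀ = D/Vd = 232/8 ≈ 29.000 mg/L.
Before the 4th dose, 3 doses have been given. Superposition: Cmin = C₀·(f + f² + … + f^3).
≈ 29.000 × (0.5000 + 0.2500 + 0.1250) ≈ 29.000 × 0.8750 ≈ 25.375 mg/L.

25.4 mg/L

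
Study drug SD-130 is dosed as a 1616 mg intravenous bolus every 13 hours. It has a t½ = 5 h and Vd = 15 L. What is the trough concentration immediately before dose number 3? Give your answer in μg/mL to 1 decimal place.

20.7 μg/mL

f = (1/2)^(τ/t½) = (1/2)^(13/5) ≈ 0.1649.
C₀ = D/Vd = 1616/15 ≈ 107.733 μg/mL.
Before the 3rd dose, 2 doses have been given. Superposition: Cmin = C₀·(f + f²).
≈ 107.733 × (0.1649 + 0.0272) ≈ 107.733 × 0.1921 ≈ 20.696 μg/mL.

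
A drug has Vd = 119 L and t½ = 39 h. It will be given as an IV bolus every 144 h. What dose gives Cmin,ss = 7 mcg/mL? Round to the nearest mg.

9935 mg

τ/t½ = 144/39 ≈ 3.6923, so f = (1/2)^(144/39) ≈ 0.077358.
Cmin,ss = (D/Vd)·f/(1−f), so D = Cmin,ss·Vd·(1−f)/f.
D = 7 × 119 × (1−f)/f ≈ 7 × 119 × 11.92691 ≈ 9935.12 mg.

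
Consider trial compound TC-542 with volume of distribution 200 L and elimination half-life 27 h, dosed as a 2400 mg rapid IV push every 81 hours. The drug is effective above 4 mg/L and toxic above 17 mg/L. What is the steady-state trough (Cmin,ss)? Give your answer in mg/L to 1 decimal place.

τ = 81 h = 3 half-lives, so f = (1/2)^3 = 0.125.
At steady state, R = 1/(1 − 0.125) = 8/7.
Single-dose peak C₀ = D/Vd = 2400/200 = 12 mg/L.
Steady-state peak Cmax,ss = C₀·R = 12 × 8/7 ≈ 13.714 mg/L.
Steady-state trough Cmin,ss = Cmax,ss·f ≈ 13.714 × 0.125 ≈ 1.714 mg/L.
Trough 1.7 mg/L vs MEC 4 mg/L: subtherapeutic.

1.7 mg/L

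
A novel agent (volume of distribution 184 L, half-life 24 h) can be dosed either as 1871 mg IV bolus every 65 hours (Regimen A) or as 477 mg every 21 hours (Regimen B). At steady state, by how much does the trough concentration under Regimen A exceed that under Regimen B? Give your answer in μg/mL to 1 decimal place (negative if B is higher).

Regimen A: f = (1/2)^(65/24) ≈ 0.1530; Cmin,ss = (1871/184)·f/(1−f) ≈ 1.837 μg/mL.
Regimen B: f = (1/2)^(21/24) ≈ 0.5453; Cmin,ss = (477/184)·f/(1−f) ≈ 3.109 μg/mL.
Difference ≈ 1.837 − 3.109 ≈ -1.272 μg/mL.

-1.3 μg/mL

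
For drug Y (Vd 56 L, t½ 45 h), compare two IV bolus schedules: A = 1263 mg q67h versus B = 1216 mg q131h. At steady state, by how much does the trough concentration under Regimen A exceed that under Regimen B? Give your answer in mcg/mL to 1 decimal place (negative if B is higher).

Regimen A: f = (1/2)^(67/45) ≈ 0.3563; Cmin,ss = (1263/56)·f/(1−f) ≈ 12.484 mcg/mL.
Regimen B: f = (1/2)^(131/45) ≈ 0.1329; Cmin,ss = (1216/56)·f/(1−f) ≈ 3.328 mcg/mL.
Difference ≈ 12.484 − 3.328 ≈ 9.156 mcg/mL.

9.2 mcg/mL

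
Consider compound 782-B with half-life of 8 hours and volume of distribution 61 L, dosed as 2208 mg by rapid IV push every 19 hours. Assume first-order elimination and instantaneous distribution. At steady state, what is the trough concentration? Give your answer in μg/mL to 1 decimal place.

8.6 μg/mL

k = ln2/t½ = ln2/8 ≈ 0.086643 h⁻¹; fraction remaining f = e^(−kτ) = e^(−0.086643×19) ≈ 0.1928.
At steady state, accumulation factor R = 1/(1 − e^(−kτ)) ≈ 1.2389.
Single-dose peak C₀ = D/Vd = 2208/61 ≈ 36.197 μg/mL.
Cmax,ss = C₀/(1 − f) ≈ 36.197/0.8072 ≈ 44.843 μg/mL.
One interval later, Cmin,ss = Cmax,ss·e^(−kτ) ≈ 44.843 × 0.1928 ≈ 8.646 μg/mL.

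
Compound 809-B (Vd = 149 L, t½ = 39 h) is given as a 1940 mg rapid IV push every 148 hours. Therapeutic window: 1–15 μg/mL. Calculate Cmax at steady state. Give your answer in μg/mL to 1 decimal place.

14.0 μg/mL

τ/t½ = 148/39 ≈ 3.7949, so fraction remaining f = (1/2)^(148/39) ≈ 0.0720.
At steady state, accumulation factor R = 1/(1 − e^(−kτ)) ≈ 1.0776.
Single-dose peak C₀ = D/Vd = 1940/149 ≈ 13.020 μg/mL.
Steady-state peak Cmax,ss = C₀·R ≈ 13.020 × 1.0776 ≈ 14.030 μg/mL.
Peak 14.0 μg/mL vs MTC 15 μg/mL: below toxic threshold.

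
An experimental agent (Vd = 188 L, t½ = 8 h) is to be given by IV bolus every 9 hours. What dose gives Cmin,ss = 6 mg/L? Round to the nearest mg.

τ/t½ = 9/8 ≈ 1.125, so f = (1/2)^(9/8) ≈ 0.458502.
Cmin,ss = (D/Vd)·f/(1−f), so D = Cmin,ss·Vd·(1−f)/f.
D = 6 × 188 × (1−f)/f ≈ 6 × 188 × 1.18102 ≈ 1332.19 mg.

1332 mg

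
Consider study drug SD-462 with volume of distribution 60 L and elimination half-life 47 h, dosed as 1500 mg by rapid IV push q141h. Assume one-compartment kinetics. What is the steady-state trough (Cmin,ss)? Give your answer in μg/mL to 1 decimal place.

3.6 μg/mL

τ = 141 h = 3 half-lives, so f = (1/2)^3 = 0.125.
At steady state, R = 1/(1 − 0.125) = 8/7.
Single-dose peak C₀ = D/Vd = 1500/60 = 25 μg/mL.
Steady-state peak Cmax,ss = C₀·R = 25 × 8/7 ≈ 28.571 μg/mL.
Steady-state trough Cmin,ss = Cmax,ss·f ≈ 28.571 × 0.125 ≈ 3.571 μg/mL.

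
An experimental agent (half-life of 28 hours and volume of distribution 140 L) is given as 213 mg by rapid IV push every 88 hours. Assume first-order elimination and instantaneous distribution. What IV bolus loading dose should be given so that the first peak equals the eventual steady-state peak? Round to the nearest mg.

f = (1/2)^(88/28) ≈ 0.113215; accumulation ratio R = 1/(1−f) ≈ 1.12767.
Loading dose to hit Cmax,ss on first dose: D_load = D_maint·R ≈ 213 × 1.12767 ≈ 240.19 mg.

240 mg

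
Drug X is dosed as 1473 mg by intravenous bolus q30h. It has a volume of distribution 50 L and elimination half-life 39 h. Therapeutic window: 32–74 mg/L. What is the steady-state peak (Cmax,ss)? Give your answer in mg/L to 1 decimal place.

71.3 mg/L

Over one 30-h interval, 30/39 ≈ 0.76923 half-lives elapse, leaving f ≈ 0.5867 of each dose.
At steady state, accumulation factor R = 1/(1 − e^(−kτ)) ≈ 2.4195.
Each bolus raises the concentration by D/Vd = 1473/50 ≈ 29.460 mg/L.
Steady-state peak Cmax,ss = C₀·R ≈ 29.460 × 2.4195 ≈ 71.278 mg/L.
Peak 71.3 mg/L vs MTC 74 mg/L: below toxic threshold.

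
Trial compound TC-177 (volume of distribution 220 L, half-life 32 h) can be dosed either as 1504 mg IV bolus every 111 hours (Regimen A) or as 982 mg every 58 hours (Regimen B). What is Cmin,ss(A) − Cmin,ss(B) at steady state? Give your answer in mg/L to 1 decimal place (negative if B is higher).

-1.1 mg/L

Regimen A: f = (1/2)^(111/32) ≈ 0.0903; Cmin,ss = (1504/220)·f/(1−f) ≈ 0.679 mg/L.
Regimen B: f = (1/2)^(58/32) ≈ 0.2847; Cmin,ss = (982/220)·f/(1−f) ≈ 1.777 mg/L.
Difference ≈ 0.679 − 1.777 ≈ -1.098 mg/L.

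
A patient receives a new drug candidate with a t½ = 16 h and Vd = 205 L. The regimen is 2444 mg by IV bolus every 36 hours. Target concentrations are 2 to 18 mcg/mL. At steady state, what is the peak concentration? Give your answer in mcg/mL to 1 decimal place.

Over one 36-h interval, 36/16 ≈ 2.25 half-lives elapse, leaving f ≈ 0.2102 of each dose.
At steady state, accumulation factor R = 1/(1 − e^(−kτ)) ≈ 1.2661.
Each bolus raises the concentration by D/Vd = 2444/205 ≈ 11.922 mcg/mL.
Steady-state peak Cmax,ss = C₀·R ≈ 11.922 × 1.2661 ≈ 15.094 mcg/mL.
Peak 15.1 mcg/mL vs MTC 18 mcg/mL: below toxic threshold.

15.1 mcg/mL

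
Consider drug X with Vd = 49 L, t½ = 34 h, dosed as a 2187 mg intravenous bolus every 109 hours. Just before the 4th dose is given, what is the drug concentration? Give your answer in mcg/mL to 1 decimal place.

5.4 mcg/mL

f = (1/2)^(τ/t½) = (1/2)^(109/34) ≈ 0.1084.
C₀ = D/Vd = 2187/49 ≈ 44.633 mcg/mL.
Before the 4th dose, 3 doses have been given. Superposition: Cmin = C₀·(f + f² + … + f^3).
≈ 44.633 × (0.1084 + 0.0118 + 0.0013) ≈ 44.633 × 0.1215 ≈ 5.423 mcg/mL.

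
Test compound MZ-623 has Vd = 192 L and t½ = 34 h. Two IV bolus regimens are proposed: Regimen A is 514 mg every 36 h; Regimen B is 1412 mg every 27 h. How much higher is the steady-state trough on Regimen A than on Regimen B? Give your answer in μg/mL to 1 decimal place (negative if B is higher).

Regimen A: f = (1/2)^(36/34) ≈ 0.4800; Cmin,ss = (514/192)·f/(1−f) ≈ 2.471 μg/mL.
Regimen B: f = (1/2)^(27/34) ≈ 0.5767; Cmin,ss = (1412/192)·f/(1−f) ≈ 10.019 μg/mL.
Difference ≈ 2.471 − 10.019 ≈ -7.548 μg/mL.

-7.5 μg/mL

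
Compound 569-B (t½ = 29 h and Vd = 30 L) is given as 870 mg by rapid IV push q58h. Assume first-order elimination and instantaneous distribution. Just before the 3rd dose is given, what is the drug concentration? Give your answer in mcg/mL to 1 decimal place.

f = (1/2)^(τ/t½) = (1/2)^(58/29) ≈ 0.2500.
C₀ = D/Vd = 870/30 ≈ 29.000 mcg/mL.
Before the 3rd dose, 2 doses have been given. Superposition: Cmin = C₀·(f + f²).
≈ 29.000 × (0.2500 + 0.0625) ≈ 29.000 × 0.3125 ≈ 9.062 mcg/mL.

9.1 mcg/mL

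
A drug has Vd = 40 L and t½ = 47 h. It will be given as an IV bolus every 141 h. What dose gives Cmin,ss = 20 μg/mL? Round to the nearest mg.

τ/t½ = 141/47 ≈ 3, so f = (1/2)^(141/47) ≈ 0.125000.
Cmin,ss = (D/Vd)·f/(1−f), so D = Cmin,ss·Vd·(1−f)/f.
D = 20 × 40 × (1−f)/f ≈ 20 × 40 × 7.00000 ≈ 5600.00 mg.

5600 mg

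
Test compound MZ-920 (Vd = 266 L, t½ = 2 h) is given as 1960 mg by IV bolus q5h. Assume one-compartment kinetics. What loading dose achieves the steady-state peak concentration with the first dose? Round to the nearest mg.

f = (1/2)^(5/2) ≈ 0.176777; accumulation ratio R = 1/(1−f) ≈ 1.21474.
Loading dose to hit Cmax,ss on first dose: D_load = D_maint·R ≈ 1960 × 1.21474 ≈ 2380.89 mg.

2381 mg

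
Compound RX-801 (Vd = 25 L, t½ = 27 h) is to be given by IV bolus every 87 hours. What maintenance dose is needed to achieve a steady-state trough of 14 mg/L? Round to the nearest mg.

τ/t½ = 87/27 ≈ 3.2222, so f = (1/2)^(87/27) ≈ 0.107155.
Cmin,ss = (D/Vd)·f/(1−f), so D = Cmin,ss·Vd·(1−f)/f.
D = 14 × 25 × (1−f)/f ≈ 14 × 25 × 8.33228 ≈ 2916.30 mg.

2916 mg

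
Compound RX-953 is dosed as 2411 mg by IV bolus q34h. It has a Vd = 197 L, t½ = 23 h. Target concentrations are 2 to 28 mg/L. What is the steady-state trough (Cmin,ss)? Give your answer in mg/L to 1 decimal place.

6.9 mg/L

k = ln2/t½ = ln2/23 ≈ 0.030137 h⁻¹; fraction remaining f = e^(−kτ) = e^(−0.030137×34) ≈ 0.3589.
Accumulation ratio R = 1/(1 − f) ≈ 1/0.6411 ≈ 1.5598.
Single-dose peak C₀ = D/Vd = 2411/197 ≈ 12.239 mg/L.
Cmax,ss = C₀/(1 − f) ≈ 12.239/0.6411 ≈ 19.091 mg/L.
One interval later, Cmin,ss = Cmax,ss·e^(−kτ) ≈ 19.091 × 0.3589 ≈ 6.852 mg/L.
Trough 6.9 mg/L vs MEC 2 mg/L: adequate.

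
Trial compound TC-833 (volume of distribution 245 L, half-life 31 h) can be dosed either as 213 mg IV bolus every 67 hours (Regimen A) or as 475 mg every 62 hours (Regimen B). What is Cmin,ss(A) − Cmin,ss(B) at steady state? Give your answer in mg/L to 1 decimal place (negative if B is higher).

-0.4 mg/L

Regimen A: f = (1/2)^(67/31) ≈ 0.2236; Cmin,ss = (213/245)·f/(1−f) ≈ 0.250 mg/L.
Regimen B: f = (1/2)^(62/31) ≈ 0.2500; Cmin,ss = (475/245)·f/(1−f) ≈ 0.646 mg/L.
Difference ≈ 0.250 − 0.646 ≈ -0.396 mg/L.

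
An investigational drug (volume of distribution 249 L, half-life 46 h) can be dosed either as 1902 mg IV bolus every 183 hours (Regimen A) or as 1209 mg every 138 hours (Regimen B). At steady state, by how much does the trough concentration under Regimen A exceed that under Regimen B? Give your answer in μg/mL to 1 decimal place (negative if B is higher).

-0.2 μg/mL

Regimen A: f = (1/2)^(183/46) ≈ 0.0634; Cmin,ss = (1902/249)·f/(1−f) ≈ 0.517 μg/mL.
Regimen B: f = (1/2)^(138/46) ≈ 0.1250; Cmin,ss = (1209/249)·f/(1−f) ≈ 0.694 μg/mL.
Difference ≈ 0.517 − 0.694 ≈ -0.177 μg/mL.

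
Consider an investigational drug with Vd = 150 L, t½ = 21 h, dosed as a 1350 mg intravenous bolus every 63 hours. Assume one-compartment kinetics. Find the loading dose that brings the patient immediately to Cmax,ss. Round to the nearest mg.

f = (1/2)^(63/21) ≈ 0.125000; accumulation ratio R = 1/(1−f) ≈ 1.14286.
Loading dose to hit Cmax,ss on first dose: D_load = D_maint·R ≈ 1350 × 1.14286 ≈ 1542.86 mg.

1543 mg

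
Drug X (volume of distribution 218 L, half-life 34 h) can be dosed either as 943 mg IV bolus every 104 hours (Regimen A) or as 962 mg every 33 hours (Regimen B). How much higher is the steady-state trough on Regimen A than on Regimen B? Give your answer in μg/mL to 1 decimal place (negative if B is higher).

-4.0 μg/mL

Regimen A: f = (1/2)^(104/34) ≈ 0.1200; Cmin,ss = (943/218)·f/(1−f) ≈ 0.590 μg/mL.
Regimen B: f = (1/2)^(33/34) ≈ 0.5103; Cmin,ss = (962/218)·f/(1−f) ≈ 4.598 μg/mL.
Difference ≈ 0.590 − 4.598 ≈ -4.008 μg/mL.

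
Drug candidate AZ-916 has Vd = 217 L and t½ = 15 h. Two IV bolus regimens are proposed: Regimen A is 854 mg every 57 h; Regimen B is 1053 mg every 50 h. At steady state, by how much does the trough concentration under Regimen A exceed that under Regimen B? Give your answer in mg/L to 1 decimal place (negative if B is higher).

-0.2 mg/L

Regimen A: f = (1/2)^(57/15) ≈ 0.0718; Cmin,ss = (854/217)·f/(1−f) ≈ 0.304 mg/L.
Regimen B: f = (1/2)^(50/15) ≈ 0.0992; Cmin,ss = (1053/217)·f/(1−f) ≈ 0.534 mg/L.
Difference ≈ 0.304 − 0.534 ≈ -0.230 mg/L.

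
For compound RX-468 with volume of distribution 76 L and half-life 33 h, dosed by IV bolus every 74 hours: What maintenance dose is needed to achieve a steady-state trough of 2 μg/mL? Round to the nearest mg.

τ/t½ = 74/33 ≈ 2.2424, so f = (1/2)^(74/33) ≈ 0.211331.
Cmin,ss = (D/Vd)·f/(1−f), so D = Cmin,ss·Vd·(1−f)/f.
D = 2 × 76 × (1−f)/f ≈ 2 × 76 × 3.73191 ≈ 567.25 mg.

567 mg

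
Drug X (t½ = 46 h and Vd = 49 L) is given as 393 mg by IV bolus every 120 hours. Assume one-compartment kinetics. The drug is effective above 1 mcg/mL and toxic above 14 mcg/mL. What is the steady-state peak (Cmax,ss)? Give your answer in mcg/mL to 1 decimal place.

Over one 120-h interval, 120/46 ≈ 2.6087 half-lives elapse, leaving f ≈ 0.1639 of each dose.
Accumulation ratio R = 1/(1 − f) ≈ 1/0.8361 ≈ 1.1960.
Each bolus raises the concentration by D/Vd = 393/49 ≈ 8.020 mcg/mL.
Cmax,ss = C₀/(1 − f) ≈ 8.020/0.8361 ≈ 9.592 mcg/mL.
Peak 9.6 mcg/mL vs MTC 14 mcg/mL: below toxic threshold.

9.6 mcg/mL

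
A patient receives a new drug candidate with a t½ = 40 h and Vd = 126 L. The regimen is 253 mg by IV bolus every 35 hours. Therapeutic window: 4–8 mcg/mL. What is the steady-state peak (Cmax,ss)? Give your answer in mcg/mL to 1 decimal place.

4.4 mcg/mL

τ/t½ = 35/40 ≈ 0.875, so fraction remaining f = (1/2)^(35/40) ≈ 0.5453.
At steady state, accumulation factor R = 1/(1 − e^(−kτ)) ≈ 2.1993.
Single-dose peak C₀ = D/Vd = 253/126 ≈ 2.008 mcg/mL.
Cmax,ss = C₀/(1 − f) ≈ 2.008/0.4547 ≈ 4.416 mcg/mL.
Peak 4.4 mcg/mL vs MTC 8 mcg/mL: below toxic threshold.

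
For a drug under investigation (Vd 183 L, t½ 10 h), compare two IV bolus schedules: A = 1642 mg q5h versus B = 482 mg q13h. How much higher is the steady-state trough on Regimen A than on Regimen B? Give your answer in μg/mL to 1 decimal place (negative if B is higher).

19.9 μg/mL

Regimen A: f = (1/2)^(5/10) ≈ 0.7071; Cmin,ss = (1642/183)·f/(1−f) ≈ 21.661 μg/mL.
Regimen B: f = (1/2)^(13/10) ≈ 0.4061; Cmin,ss = (482/183)·f/(1−f) ≈ 1.801 μg/mL.
Difference ≈ 21.661 − 1.801 ≈ 19.860 μg/mL.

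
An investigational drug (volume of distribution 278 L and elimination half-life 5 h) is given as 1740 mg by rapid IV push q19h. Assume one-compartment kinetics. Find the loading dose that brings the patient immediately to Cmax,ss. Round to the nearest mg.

f = (1/2)^(19/5) ≈ 0.071794; accumulation ratio R = 1/(1−f) ≈ 1.07735.
Loading dose to hit Cmax,ss on first dose: D_load = D_maint·R ≈ 1740 × 1.07735 ≈ 1874.59 mg.

1875 mg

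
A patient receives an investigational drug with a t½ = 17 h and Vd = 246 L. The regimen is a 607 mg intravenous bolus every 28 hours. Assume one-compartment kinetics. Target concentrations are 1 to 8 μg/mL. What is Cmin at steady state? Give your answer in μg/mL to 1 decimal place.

k = ln2/t½ = ln2/17 ≈ 0.040773 h⁻¹; fraction remaining f = e^(−kτ) = e^(−0.040773×28) ≈ 0.3193.
At steady state, accumulation factor R = 1/(1 − e^(−kτ)) ≈ 1.4691.
Each bolus raises the concentration by D/Vd = 607/246 ≈ 2.467 μg/mL.
Steady-state peak Cmax,ss = C₀·R ≈ 2.467 × 1.4691 ≈ 3.624 μg/mL.
One interval later, Cmin,ss = Cmax,ss·e^(−kτ) ≈ 3.624 × 0.3193 ≈ 1.157 μg/mL.
Trough 1.2 μg/mL vs MEC 1 μg/mL: adequate.

1.2 μg/mL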